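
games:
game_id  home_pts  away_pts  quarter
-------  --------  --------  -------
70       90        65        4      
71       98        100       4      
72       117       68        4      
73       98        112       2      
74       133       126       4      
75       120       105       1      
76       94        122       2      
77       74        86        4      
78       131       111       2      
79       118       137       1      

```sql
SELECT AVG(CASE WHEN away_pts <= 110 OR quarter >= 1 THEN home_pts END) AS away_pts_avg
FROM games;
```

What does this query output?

game_id=70: ✓ → 90
game_id=71: ✓ → 98
game_id=72: ✓ → 117
game_id=73: ✓ → 98
game_id=74: ✓ → 133
game_id=75: ✓ → 120
game_id=76: ✓ → 94
game_id=77: ✓ → 74
game_id=78: ✓ → 131
game_id=79: ✓ → 118
away_pts_avg = (90 + 98 + 117 + 98 + 133 + 120 + 94 + 74 + 131 + 118) / 10 = 107.3

107.3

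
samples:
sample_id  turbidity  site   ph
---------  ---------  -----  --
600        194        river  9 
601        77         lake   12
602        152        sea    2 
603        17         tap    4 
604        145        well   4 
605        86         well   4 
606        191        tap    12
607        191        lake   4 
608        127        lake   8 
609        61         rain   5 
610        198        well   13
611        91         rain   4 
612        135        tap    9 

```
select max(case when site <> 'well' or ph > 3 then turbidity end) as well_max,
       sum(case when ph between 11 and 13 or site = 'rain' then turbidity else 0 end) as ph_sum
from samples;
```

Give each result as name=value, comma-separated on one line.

[well_max: site <> 'well' or ph > 3]
sample_id=600: ✓ → 194
sample_id=601: ✓ → 77
sample_id=602: ✓ → 152
sample_id=603: ✓ → 17
sample_id=604: ✓ → 145
sample_id=605: ✓ → 86
sample_id=606: ✓ → 191
sample_id=607: ✓ → 191
sample_id=608: ✓ → 127
sample_id=609: ✓ → 61
sample_id=610: ✓ → 198
sample_id=611: ✓ → 91
sample_id=612: ✓ → 135
well_max = MAX(194, 77, 152, 17, 145, 86, 191, 191, 127, 61, 198, 91, 135) = 198
—
[ph_sum: ph between 11 and 13 or site = 'rain']
sample_id=600: ✗
sample_id=601: ✓ → 77
sample_id=602: ✗
sample_id=603: ✗
sample_id=604: ✗
sample_id=605: ✗
sample_id=606: ✓ → 191
sample_id=607: ✗
sample_id=608: ✗
sample_id=609: ✓ → 61
sample_id=610: ✓ → 198
sample_id=611: ✓ → 91
sample_id=612: ✗
ph_sum = 77 + 191 + 61 + 198 + 91 = 618

well_max=198, ph_sum=618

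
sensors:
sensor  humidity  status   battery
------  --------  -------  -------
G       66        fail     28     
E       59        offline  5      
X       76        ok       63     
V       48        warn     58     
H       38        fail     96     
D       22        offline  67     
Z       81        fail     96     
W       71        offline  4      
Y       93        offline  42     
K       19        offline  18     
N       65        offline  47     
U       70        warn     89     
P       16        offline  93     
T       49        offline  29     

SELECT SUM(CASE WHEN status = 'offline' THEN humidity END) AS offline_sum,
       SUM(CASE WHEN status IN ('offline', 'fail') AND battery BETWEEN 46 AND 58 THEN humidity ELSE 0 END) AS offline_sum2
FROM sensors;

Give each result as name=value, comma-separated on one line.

[offline_sum: status = 'offline']
sensor=G: ✗
sensor=E: ✓ → 59
sensor=X: ✗
sensor=V: ✗
sensor=H: ✗
sensor=D: ✓ → 22
sensor=Z: ✗
sensor=W: ✓ → 71
sensor=Y: ✓ → 93
sensor=K: ✓ → 19
sensor=N: ✓ → 65
sensor=U: ✗
sensor=P: ✓ → 16
sensor=T: ✓ → 49
offline_sum = 59 + 22 + 71 + 93 + 19 + 65 + 16 + 49 = 394
—
[offline_sum2: status IN ('offline', 'fail') AND battery BETWEEN 46 AND 58]
sensor=G: ✗
sensor=E: ✗
sensor=X: ✗
sensor=V: ✗
sensor=H: ✗
sensor=D: ✗
sensor=Z: ✗
sensor=W: ✗
sensor=Y: ✗
sensor=K: ✗
sensor=N: ✓ → 65
sensor=U: ✗
sensor=P: ✗
sensor=T: ✗
offline_sum2 = 65

offline_sum=394, offline_sum2=65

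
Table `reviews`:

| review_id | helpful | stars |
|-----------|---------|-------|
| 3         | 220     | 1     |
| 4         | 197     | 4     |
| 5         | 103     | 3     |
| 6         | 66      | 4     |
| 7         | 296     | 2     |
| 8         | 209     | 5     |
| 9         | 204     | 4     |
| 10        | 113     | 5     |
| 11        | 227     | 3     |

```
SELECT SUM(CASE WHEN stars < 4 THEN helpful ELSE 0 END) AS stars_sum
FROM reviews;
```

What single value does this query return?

review_id=3: ✓ → 220
review_id=4: ✗
review_id=5: ✓ → 103
review_id=6: ✗
review_id=7: ✓ → 296
review_id=8: ✗
review_id=9: ✗
review_id=10: ✗
review_id=11: ✓ → 227
stars_sum = 220 + 103 + 296 + 227 = 846

846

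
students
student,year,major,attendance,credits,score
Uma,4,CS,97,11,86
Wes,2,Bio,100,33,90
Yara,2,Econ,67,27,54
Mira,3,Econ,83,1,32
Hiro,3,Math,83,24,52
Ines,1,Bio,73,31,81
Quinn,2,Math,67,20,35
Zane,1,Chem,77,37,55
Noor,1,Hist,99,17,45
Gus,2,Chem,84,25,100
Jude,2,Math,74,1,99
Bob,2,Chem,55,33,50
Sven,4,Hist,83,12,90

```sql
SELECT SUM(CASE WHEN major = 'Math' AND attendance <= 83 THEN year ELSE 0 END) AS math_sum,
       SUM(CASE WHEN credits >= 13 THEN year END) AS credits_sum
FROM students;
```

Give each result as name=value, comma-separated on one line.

math_sum=7, credits_sum=16

[math_sum: major = 'Math' AND attendance <= 83]
student=Uma: ✗
student=Wes: ✗
student=Yara: ✗
student=Mira: ✗
student=Hiro: ✓ → 3
student=Ines: ✗
student=Quinn: ✓ → 2
student=Zane: ✗
student=Noor: ✗
student=Gus: ✗
student=Jude: ✓ → 2
student=Bob: ✗
student=Sven: ✗
math_sum = 3 + 2 + 2 = 7
—
[credits_sum: credits >= 13]
student=Uma: ✗
student=Wes: ✓ → 2
student=Yara: ✓ → 2
student=Mira: ✗
student=Hiro: ✓ → 3
student=Ines: ✓ → 1
student=Quinn: ✓ → 2
student=Zane: ✓ → 1
student=Noor: ✓ → 1
student=Gus: ✓ → 2
student=Jude: ✗
student=Bob: ✓ → 2
student=Sven: ✗
credits_sum = 2 + 2 + 3 + 1 + 2 + 1 + 1 + 2 + 2 = 16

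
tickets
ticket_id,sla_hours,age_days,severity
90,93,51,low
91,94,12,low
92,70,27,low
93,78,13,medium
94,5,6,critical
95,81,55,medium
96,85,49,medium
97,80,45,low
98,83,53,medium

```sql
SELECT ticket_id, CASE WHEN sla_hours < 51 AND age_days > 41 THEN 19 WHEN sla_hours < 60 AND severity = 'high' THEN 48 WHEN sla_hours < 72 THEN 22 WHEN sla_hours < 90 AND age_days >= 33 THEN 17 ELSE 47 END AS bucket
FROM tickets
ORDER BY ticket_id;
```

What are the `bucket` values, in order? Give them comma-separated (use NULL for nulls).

ticket_id=90: ELSE → 47
ticket_id=91: ELSE → 47
ticket_id=92: sla_hours < 72 → 22
ticket_id=93: ELSE → 47
ticket_id=94: sla_hours < 72 → 22
ticket_id=95: sla_hours < 90 AND age_days >= 33 → 17
ticket_id=96: sla_hours < 90 AND age_days >= 33 → 17
ticket_id=97: sla_hours < 90 AND age_days >= 33 → 17
ticket_id=98: sla_hours < 90 AND age_days >= 33 → 17

47, 47, 22, 47, 22, 17, 17, 17, 17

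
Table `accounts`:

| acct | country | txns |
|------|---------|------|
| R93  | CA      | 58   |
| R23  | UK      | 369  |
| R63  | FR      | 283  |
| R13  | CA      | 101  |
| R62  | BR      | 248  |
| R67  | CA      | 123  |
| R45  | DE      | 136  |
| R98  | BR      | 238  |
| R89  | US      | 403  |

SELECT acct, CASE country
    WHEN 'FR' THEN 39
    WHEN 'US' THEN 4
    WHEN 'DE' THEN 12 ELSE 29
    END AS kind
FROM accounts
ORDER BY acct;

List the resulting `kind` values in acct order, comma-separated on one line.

acct=R13: ELSE → 29
acct=R23: ELSE → 29
acct=R45: country='DE' → 12
acct=R62: ELSE → 29
acct=R63: country='FR' → 39
acct=R67: ELSE → 29
acct=R89: country='US' → 4
acct=R93: ELSE → 29
acct=R98: ELSE → 29

29, 29, 12, 29, 39, 29, 4, 29, 29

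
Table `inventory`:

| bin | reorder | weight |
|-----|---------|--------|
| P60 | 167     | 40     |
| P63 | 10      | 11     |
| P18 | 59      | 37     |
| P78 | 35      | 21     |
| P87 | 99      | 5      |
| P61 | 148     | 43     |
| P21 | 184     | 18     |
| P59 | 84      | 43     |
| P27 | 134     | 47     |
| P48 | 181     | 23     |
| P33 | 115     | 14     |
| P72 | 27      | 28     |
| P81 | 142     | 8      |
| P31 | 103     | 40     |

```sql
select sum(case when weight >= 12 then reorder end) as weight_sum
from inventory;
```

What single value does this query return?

bin=P60: ✓ → 167
bin=P63: ✗
bin=P18: ✓ → 59
bin=P78: ✓ → 35
bin=P87: ✗
bin=P61: ✓ → 148
bin=P21: ✓ → 184
bin=P59: ✓ → 84
bin=P27: ✓ → 134
bin=P48: ✓ → 181
bin=P33: ✓ → 115
bin=P72: ✓ → 27
bin=P81: ✗
bin=P31: ✓ → 103
weight_sum = 167 + 59 + 35 + 148 + 184 + 84 + 134 + 181 + 115 + 27 + 103 = 1237

1237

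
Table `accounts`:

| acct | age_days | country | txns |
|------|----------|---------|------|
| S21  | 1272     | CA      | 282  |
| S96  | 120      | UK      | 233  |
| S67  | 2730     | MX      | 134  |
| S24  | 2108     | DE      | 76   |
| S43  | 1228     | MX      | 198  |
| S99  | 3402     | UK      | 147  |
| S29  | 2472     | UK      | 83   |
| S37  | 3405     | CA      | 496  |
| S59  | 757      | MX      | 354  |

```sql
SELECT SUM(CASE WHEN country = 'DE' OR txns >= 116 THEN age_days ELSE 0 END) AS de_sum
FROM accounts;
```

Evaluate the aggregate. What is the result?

acct=S21: ✓ → 1272
acct=S96: ✓ → 120
acct=S67: ✓ → 2730
acct=S24: ✓ → 2108
acct=S43: ✓ → 1228
acct=S99: ✓ → 3402
acct=S29: ✗
acct=S37: ✓ → 3405
acct=S59: ✓ → 757
de_sum = 1272 + 120 + 2730 + 2108 + 1228 + 3402 + 3405 + 757 = 15022

15022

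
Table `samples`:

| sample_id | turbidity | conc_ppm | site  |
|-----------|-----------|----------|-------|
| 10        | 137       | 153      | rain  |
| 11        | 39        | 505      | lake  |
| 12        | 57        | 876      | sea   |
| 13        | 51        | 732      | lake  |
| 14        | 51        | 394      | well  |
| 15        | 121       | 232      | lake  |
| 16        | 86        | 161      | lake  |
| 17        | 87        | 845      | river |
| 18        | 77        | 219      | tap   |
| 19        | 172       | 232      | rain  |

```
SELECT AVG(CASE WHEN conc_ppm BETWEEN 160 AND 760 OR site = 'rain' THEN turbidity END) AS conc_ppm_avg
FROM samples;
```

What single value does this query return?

91.75

sample_id=10: ✓ → 137
sample_id=11: ✓ → 39
sample_id=12: ✗
sample_id=13: ✓ → 51
sample_id=14: ✓ → 51
sample_id=15: ✓ → 121
sample_id=16: ✓ → 86
sample_id=17: ✗
sample_id=18: ✓ → 77
sample_id=19: ✓ → 172
conc_ppm_avg = (137 + 39 + 51 + 51 + 121 + 86 + 77 + 172) / 8 = 91.75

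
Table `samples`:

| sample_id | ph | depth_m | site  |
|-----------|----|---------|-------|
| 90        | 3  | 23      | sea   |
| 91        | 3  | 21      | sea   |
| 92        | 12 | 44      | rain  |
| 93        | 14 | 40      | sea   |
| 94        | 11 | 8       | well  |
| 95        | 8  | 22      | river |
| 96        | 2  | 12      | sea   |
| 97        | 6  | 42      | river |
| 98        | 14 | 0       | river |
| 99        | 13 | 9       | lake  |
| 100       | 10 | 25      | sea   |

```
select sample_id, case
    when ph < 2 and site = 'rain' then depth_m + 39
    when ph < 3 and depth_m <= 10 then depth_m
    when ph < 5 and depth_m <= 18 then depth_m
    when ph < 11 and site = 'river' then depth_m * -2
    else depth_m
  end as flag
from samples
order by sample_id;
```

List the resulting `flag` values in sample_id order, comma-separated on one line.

23, 21, 44, 40, 8, -44, 12, -84, 0, 9, 25

sample_id=90: ELSE → 23
sample_id=91: ELSE → 21
sample_id=92: ELSE → 44
sample_id=93: ELSE → 40
sample_id=94: ELSE → 8
sample_id=95: ph < 11 and site = 'river' → -44
sample_id=96: ph < 5 and depth_m <= 18 → 12
sample_id=97: ph < 11 and site = 'river' → -84
sample_id=98: ELSE → 0
sample_id=99: ELSE → 9
sample_id=100: ELSE → 25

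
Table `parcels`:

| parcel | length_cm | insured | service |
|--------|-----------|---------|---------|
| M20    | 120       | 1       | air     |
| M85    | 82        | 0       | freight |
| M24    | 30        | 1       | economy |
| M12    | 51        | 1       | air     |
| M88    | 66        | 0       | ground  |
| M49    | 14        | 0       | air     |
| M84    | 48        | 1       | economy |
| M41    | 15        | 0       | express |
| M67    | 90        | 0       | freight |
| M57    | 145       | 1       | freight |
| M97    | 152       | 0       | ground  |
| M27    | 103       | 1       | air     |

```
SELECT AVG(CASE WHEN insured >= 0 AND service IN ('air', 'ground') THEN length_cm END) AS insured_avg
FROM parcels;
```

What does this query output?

parcel=M20: ✓ → 120
parcel=M85: ✗
parcel=M24: ✗
parcel=M12: ✓ → 51
parcel=M88: ✓ → 66
parcel=M49: ✓ → 14
parcel=M84: ✗
parcel=M41: ✗
parcel=M67: ✗
parcel=M57: ✗
parcel=M97: ✓ → 152
parcel=M27: ✓ → 103
insured_avg = (120 + 51 + 66 + 14 + 152 + 103) / 6 = 84.3333333333

84.3333333333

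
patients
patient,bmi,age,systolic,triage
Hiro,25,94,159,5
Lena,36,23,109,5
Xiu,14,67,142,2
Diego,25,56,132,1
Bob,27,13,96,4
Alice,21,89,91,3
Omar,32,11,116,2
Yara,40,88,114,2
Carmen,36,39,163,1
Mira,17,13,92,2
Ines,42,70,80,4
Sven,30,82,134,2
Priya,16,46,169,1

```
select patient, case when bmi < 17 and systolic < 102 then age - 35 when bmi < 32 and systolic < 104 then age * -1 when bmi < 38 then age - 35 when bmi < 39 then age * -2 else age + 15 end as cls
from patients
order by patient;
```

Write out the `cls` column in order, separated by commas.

patient=Alice: bmi < 32 and systolic < 104 → -89
patient=Bob: bmi < 32 and systolic < 104 → -13
patient=Carmen: bmi < 38 → 4
patient=Diego: bmi < 38 → 21
patient=Hiro: bmi < 38 → 59
patient=Ines: ELSE → 85
patient=Lena: bmi < 38 → -12
patient=Mira: bmi < 32 and systolic < 104 → -13
patient=Omar: bmi < 38 → -24
patient=Priya: bmi < 38 → 11
patient=Sven: bmi < 38 → 47
patient=Xiu: bmi < 38 → 32
patient=Yara: ELSE → 103

-89, -13, 4, 21, 59, 85, -12, -13, -24, 11, 47, 32, 103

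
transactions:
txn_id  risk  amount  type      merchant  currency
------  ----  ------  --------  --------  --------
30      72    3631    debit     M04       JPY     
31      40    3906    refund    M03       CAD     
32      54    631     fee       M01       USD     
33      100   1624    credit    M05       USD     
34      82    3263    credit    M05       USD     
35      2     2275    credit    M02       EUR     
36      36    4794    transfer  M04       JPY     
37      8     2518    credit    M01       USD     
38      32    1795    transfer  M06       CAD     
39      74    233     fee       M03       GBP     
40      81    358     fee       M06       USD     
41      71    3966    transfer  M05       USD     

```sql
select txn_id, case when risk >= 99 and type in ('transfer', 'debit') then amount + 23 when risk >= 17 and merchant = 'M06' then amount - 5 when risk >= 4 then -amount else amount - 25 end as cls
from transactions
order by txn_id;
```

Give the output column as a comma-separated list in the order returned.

-3631, -3906, -631, -1624, -3263, 2250, -4794, -2518, 1790, -233, 353, -3966

txn_id=30: risk >= 4 → -3631
txn_id=31: risk >= 4 → -3906
txn_id=32: risk >= 4 → -631
txn_id=33: risk >= 4 → -1624
txn_id=34: risk >= 4 → -3263
txn_id=35: ELSE → 2250
txn_id=36: risk >= 4 → -4794
txn_id=37: risk >= 4 → -2518
txn_id=38: risk >= 17 and merchant = 'M06' → 1790
txn_id=39: risk >= 4 → -233
txn_id=40: risk >= 17 and merchant = 'M06' → 353
txn_id=41: risk >= 4 → -3966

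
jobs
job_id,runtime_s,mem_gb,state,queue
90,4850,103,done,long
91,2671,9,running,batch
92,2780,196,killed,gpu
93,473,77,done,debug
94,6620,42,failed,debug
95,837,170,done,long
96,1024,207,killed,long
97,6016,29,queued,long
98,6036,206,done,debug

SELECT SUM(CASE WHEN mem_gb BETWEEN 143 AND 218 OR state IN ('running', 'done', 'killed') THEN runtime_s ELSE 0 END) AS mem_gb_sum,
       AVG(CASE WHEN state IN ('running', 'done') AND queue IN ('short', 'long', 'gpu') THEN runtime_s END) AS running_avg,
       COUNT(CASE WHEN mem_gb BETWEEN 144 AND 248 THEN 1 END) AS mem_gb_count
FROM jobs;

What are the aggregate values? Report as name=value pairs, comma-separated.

mem_gb_sum=18671, running_avg=2843.5, mem_gb_count=4

[mem_gb_sum: mem_gb BETWEEN 143 AND 218 OR state IN ('running', 'done', 'killed')]
job_id=90: ✓ → 4850
job_id=91: ✓ → 2671
job_id=92: ✓ → 2780
job_id=93: ✓ → 473
job_id=94: ✗
job_id=95: ✓ → 837
job_id=96: ✓ → 1024
job_id=97: ✗
job_id=98: ✓ → 6036
mem_gb_sum = 4850 + 2671 + 2780 + 473 + 837 + 1024 + 6036 = 18671
—
[running_avg: state IN ('running', 'done') AND queue IN ('short', 'long', 'gpu')]
job_id=90: ✓ → 4850
job_id=91: ✗
job_id=92: ✗
job_id=93: ✗
job_id=94: ✗
job_id=95: ✓ → 837
job_id=96: ✗
job_id=97: ✗
job_id=98: ✗
running_avg = (4850 + 837) / 2 = 2843.5
—
[mem_gb_count: mem_gb BETWEEN 144 AND 248]
job_id=90: ✗
job_id=91: ✗
job_id=92: ✓ → 1
job_id=93: ✗
job_id=94: ✗
job_id=95: ✓ → 1
job_id=96: ✓ → 1
job_id=97: ✗
job_id=98: ✓ → 1
mem_gb_count = COUNT(1, 1, 1, 1) = 4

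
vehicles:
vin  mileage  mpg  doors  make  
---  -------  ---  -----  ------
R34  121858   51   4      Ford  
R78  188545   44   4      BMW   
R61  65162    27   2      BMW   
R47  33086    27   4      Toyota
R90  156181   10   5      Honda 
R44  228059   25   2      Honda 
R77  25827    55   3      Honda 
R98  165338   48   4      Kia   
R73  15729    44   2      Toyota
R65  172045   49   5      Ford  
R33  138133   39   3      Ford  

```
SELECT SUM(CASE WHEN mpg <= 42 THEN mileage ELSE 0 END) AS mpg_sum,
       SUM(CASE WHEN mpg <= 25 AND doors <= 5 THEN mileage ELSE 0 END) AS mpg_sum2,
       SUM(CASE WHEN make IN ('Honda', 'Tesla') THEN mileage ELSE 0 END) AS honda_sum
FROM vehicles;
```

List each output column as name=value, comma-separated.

mpg_sum=620621, mpg_sum2=384240, honda_sum=410067

[mpg_sum: mpg <= 42]
vin=R34: ✗
vin=R78: ✗
vin=R61: ✓ → 65162
vin=R47: ✓ → 33086
vin=R90: ✓ → 156181
vin=R44: ✓ → 228059
vin=R77: ✗
vin=R98: ✗
vin=R73: ✗
vin=R65: ✗
vin=R33: ✓ → 138133
mpg_sum = 65162 + 33086 + 156181 + 228059 + 138133 = 620621
—
[mpg_sum2: mpg <= 25 AND doors <= 5]
vin=R34: ✗
vin=R78: ✗
vin=R61: ✗
vin=R47: ✗
vin=R90: ✓ → 156181
vin=R44: ✓ → 228059
vin=R77: ✗
vin=R98: ✗
vin=R73: ✗
vin=R65: ✗
vin=R33: ✗
mpg_sum2 = 156181 + 228059 = 384240
—
[honda_sum: make IN ('Honda', 'Tesla')]
vin=R34: ✗
vin=R78: ✗
vin=R61: ✗
vin=R47: ✗
vin=R90: ✓ → 156181
vin=R44: ✓ → 228059
vin=R77: ✓ → 25827
vin=R98: ✗
vin=R73: ✗
vin=R65: ✗
vin=R33: ✗
honda_sum = 156181 + 228059 + 25827 = 410067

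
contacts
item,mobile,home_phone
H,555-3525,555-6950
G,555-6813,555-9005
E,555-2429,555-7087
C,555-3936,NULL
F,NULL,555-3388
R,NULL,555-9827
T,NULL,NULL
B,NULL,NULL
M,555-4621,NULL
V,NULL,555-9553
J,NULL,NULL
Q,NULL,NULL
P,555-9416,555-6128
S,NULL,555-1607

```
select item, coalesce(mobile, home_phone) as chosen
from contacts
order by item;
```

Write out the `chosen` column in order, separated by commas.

NULL, 555-3936, 555-2429, 555-3388, 555-6813, 555-3525, NULL, 555-4621, 555-9416, NULL, 555-9827, 555-1607, NULL, 555-9553

item=B: mobile=NULL, home_phone=NULL (all NULL) → NULL
item=C: mobile=555-3936 → 555-3936
item=E: mobile=555-2429 → 555-2429
item=F: mobile=NULL, home_phone=555-3388 → 555-3388
item=G: mobile=555-6813 → 555-6813
item=H: mobile=555-3525 → 555-3525
item=J: mobile=NULL, home_phone=NULL (all NULL) → NULL
item=M: mobile=555-4621 → 555-4621
item=P: mobile=555-9416 → 555-9416
item=Q: mobile=NULL, home_phone=NULL (all NULL) → NULL
item=R: mobile=NULL, home_phone=555-9827 → 555-9827
item=S: mobile=NULL, home_phone=555-1607 → 555-1607
item=T: mobile=NULL, home_phone=NULL (all NULL) → NULL
item=V: mobile=NULL, home_phone=555-9553 → 555-9553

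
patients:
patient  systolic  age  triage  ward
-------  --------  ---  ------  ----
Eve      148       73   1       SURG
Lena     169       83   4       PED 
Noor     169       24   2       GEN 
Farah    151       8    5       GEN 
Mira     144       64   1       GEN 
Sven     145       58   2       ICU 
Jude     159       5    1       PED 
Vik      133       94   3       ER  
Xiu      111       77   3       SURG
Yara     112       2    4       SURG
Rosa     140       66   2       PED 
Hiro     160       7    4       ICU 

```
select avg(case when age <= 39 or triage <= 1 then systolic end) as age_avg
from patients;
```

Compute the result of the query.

149

patient=Eve: ✓ → 148
patient=Lena: ✗
patient=Noor: ✓ → 169
patient=Farah: ✓ → 151
patient=Mira: ✓ → 144
patient=Sven: ✗
patient=Jude: ✓ → 159
patient=Vik: ✗
patient=Xiu: ✗
patient=Yara: ✓ → 112
patient=Rosa: ✗
patient=Hiro: ✓ → 160
age_avg = (148 + 169 + 151 + 144 + 159 + 112 + 160) / 7 = 149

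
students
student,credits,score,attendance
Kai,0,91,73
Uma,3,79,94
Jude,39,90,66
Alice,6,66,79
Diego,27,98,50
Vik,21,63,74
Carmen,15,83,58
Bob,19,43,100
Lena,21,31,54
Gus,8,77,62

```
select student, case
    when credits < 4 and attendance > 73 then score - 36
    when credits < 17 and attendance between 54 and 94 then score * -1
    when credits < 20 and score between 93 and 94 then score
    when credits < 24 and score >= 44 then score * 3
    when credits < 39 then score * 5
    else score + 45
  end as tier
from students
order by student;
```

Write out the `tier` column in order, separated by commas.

-66, 215, -83, 490, -77, 135, -91, 155, 43, 189

student=Alice: credits < 17 and attendance between 54 and 94 → -66
student=Bob: credits < 39 → 215
student=Carmen: credits < 17 and attendance between 54 and 94 → -83
student=Diego: credits < 39 → 490
student=Gus: credits < 17 and attendance between 54 and 94 → -77
student=Jude: ELSE → 135
student=Kai: credits < 17 and attendance between 54 and 94 → -91
student=Lena: credits < 39 → 155
student=Uma: credits < 4 and attendance > 73 → 43
student=Vik: credits < 24 and score >= 44 → 189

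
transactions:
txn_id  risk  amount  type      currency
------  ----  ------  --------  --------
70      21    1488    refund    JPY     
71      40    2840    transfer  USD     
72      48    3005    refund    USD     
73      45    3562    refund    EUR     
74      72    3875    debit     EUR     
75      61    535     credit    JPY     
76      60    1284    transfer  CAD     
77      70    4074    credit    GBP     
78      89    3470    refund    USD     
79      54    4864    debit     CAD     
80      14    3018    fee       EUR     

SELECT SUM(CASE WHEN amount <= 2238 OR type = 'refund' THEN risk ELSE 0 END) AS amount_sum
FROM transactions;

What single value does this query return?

324

txn_id=70: ✓ → 21
txn_id=71: ✗
txn_id=72: ✓ → 48
txn_id=73: ✓ → 45
txn_id=74: ✗
txn_id=75: ✓ → 61
txn_id=76: ✓ → 60
txn_id=77: ✗
txn_id=78: ✓ → 89
txn_id=79: ✗
txn_id=80: ✗
amount_sum = 21 + 48 + 45 + 61 + 60 + 89 = 324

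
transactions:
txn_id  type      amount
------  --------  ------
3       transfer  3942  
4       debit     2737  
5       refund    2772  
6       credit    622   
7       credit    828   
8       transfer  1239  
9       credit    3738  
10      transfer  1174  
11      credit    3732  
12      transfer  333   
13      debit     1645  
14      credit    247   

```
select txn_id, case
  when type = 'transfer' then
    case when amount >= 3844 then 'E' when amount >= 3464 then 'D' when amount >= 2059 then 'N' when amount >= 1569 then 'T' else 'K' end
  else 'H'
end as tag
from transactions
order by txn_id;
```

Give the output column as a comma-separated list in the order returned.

txn_id=3: type='transfer' → inner[amount >= 3844] → E
txn_id=4: type='debit' → outer ELSE → H
txn_id=5: type='refund' → outer ELSE → H
txn_id=6: type='credit' → outer ELSE → H
txn_id=7: type='credit' → outer ELSE → H
txn_id=8: type='transfer' → inner[ELSE] → K
txn_id=9: type='credit' → outer ELSE → H
txn_id=10: type='transfer' → inner[ELSE] → K
txn_id=11: type='credit' → outer ELSE → H
txn_id=12: type='transfer' → inner[ELSE] → K
txn_id=13: type='debit' → outer ELSE → H
txn_id=14: type='credit' → outer ELSE → H

E, H, H, H, H, K, H, K, H, K, H, H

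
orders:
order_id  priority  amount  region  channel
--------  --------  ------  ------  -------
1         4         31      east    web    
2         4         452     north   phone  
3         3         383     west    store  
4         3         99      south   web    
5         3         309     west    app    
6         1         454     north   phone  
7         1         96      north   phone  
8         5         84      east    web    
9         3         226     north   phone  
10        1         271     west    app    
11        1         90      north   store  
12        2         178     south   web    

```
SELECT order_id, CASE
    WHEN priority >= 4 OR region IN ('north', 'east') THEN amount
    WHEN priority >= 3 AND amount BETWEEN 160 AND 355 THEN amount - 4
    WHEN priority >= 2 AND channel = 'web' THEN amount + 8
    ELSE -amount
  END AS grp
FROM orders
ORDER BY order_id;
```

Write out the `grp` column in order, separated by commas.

order_id=1: priority >= 4 OR region IN ('north', 'east') → 31
order_id=2: priority >= 4 OR region IN ('north', 'east') → 452
order_id=3: ELSE → -383
order_id=4: priority >= 2 AND channel = 'web' → 107
order_id=5: priority >= 3 AND amount BETWEEN 160 AND 355 → 305
order_id=6: priority >= 4 OR region IN ('north', 'east') → 454
order_id=7: priority >= 4 OR region IN ('north', 'east') → 96
order_id=8: priority >= 4 OR region IN ('north', 'east') → 84
order_id=9: priority >= 4 OR region IN ('north', 'east') → 226
order_id=10: ELSE → -271
order_id=11: priority >= 4 OR region IN ('north', 'east') → 90
order_id=12: priority >= 2 AND channel = 'web' → 186

31, 452, -383, 107, 305, 454, 96, 84, 226, -271, 90, 186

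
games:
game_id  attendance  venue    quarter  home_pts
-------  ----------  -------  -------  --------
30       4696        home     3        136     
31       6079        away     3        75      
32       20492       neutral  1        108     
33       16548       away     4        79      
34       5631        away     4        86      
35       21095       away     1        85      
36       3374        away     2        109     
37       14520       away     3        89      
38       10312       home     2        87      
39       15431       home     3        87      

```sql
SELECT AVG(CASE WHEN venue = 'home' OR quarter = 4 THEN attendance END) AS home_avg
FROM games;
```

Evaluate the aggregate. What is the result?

10523.6

game_id=30: ✓ → 4696
game_id=31: ✗
game_id=32: ✗
game_id=33: ✓ → 16548
game_id=34: ✓ → 5631
game_id=35: ✗
game_id=36: ✗
game_id=37: ✗
game_id=38: ✓ → 10312
game_id=39: ✓ → 15431
home_avg = (4696 + 16548 + 5631 + 10312 + 15431) / 5 = 10523.6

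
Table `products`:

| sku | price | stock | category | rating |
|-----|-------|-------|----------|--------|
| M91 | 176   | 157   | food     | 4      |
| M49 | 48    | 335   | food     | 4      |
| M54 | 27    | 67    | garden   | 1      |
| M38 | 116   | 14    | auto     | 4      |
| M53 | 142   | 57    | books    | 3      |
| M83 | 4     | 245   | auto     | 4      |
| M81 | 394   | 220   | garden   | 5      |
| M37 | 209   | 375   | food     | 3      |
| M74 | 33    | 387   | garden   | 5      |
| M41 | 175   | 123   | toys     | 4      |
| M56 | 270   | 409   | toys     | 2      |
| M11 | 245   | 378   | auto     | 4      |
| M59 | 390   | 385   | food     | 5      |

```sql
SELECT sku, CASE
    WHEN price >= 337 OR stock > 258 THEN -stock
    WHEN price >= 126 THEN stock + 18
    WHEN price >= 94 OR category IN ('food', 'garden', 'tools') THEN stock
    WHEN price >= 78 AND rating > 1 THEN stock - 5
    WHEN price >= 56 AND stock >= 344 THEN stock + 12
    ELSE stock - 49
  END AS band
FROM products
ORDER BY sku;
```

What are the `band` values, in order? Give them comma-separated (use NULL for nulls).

sku=M11: price >= 337 OR stock > 258 → -378
sku=M37: price >= 337 OR stock > 258 → -375
sku=M38: price >= 94 OR category IN ('food', 'garden', 'tools') → 14
sku=M41: price >= 126 → 141
sku=M49: price >= 337 OR stock > 258 → -335
sku=M53: price >= 126 → 75
sku=M54: price >= 94 OR category IN ('food', 'garden', 'tools') → 67
sku=M56: price >= 337 OR stock > 258 → -409
sku=M59: price >= 337 OR stock > 258 → -385
sku=M74: price >= 337 OR stock > 258 → -387
sku=M81: price >= 337 OR stock > 258 → -220
sku=M83: ELSE → 196
sku=M91: price >= 126 → 175

-378, -375, 14, 141, -335, 75, 67, -409, -385, -387, -220, 196, 175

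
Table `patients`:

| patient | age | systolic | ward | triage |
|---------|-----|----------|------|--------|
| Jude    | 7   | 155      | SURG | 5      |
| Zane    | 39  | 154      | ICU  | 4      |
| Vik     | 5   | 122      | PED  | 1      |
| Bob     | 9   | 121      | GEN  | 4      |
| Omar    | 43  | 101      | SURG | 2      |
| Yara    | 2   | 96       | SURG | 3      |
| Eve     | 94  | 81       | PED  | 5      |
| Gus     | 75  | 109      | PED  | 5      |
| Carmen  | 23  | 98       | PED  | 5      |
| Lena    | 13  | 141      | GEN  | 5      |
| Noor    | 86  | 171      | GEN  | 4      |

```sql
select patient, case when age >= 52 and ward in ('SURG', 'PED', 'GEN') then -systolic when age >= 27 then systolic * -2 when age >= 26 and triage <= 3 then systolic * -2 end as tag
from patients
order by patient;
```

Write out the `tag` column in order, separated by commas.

NULL, NULL, -81, -109, NULL, NULL, -171, -202, NULL, NULL, -308

patient=Bob: (no match → NULL) → NULL
patient=Carmen: (no match → NULL) → NULL
patient=Eve: age >= 52 and ward in ('SURG', 'PED', 'GEN') → -81
patient=Gus: age >= 52 and ward in ('SURG', 'PED', 'GEN') → -109
patient=Jude: (no match → NULL) → NULL
patient=Lena: (no match → NULL) → NULL
patient=Noor: age >= 52 and ward in ('SURG', 'PED', 'GEN') → -171
patient=Omar: age >= 27 → -202
patient=Vik: (no match → NULL) → NULL
patient=Yara: (no match → NULL) → NULL
patient=Zane: age >= 27 → -308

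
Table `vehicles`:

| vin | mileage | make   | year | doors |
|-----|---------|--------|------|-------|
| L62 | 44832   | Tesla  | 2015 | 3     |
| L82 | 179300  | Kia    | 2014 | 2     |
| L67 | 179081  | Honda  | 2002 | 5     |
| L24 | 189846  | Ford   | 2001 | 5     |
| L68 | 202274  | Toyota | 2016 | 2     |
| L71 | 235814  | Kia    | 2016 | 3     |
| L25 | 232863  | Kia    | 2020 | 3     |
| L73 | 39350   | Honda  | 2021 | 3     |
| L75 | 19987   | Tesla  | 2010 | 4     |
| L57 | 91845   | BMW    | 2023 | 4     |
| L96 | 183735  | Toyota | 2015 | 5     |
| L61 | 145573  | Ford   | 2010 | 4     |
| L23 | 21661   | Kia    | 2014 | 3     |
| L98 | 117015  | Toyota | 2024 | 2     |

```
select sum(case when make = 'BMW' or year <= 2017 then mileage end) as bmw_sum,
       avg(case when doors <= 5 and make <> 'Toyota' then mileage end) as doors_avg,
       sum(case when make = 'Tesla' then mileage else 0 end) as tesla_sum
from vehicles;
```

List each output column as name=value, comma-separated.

bmw_sum=1493948, doors_avg=125468.3636363636, tesla_sum=64819

[bmw_sum: make = 'BMW' or year <= 2017]
vin=L62: ✓ → 44832
vin=L82: ✓ → 179300
vin=L67: ✓ → 179081
vin=L24: ✓ → 189846
vin=L68: ✓ → 202274
vin=L71: ✓ → 235814
vin=L25: ✗
vin=L73: ✗
vin=L75: ✓ → 19987
vin=L57: ✓ → 91845
vin=L96: ✓ → 183735
vin=L61: ✓ → 145573
vin=L23: ✓ → 21661
vin=L98: ✗
bmw_sum = 44832 + 179300 + 179081 + 189846 + 202274 + 235814 + 19987 + 91845 + 183735 + 145573 + 21661 = 1493948
—
[doors_avg: doors <= 5 and make <> 'Toyota']
vin=L62: ✓ → 44832
vin=L82: ✓ → 179300
vin=L67: ✓ → 179081
vin=L24: ✓ → 189846
vin=L68: ✗
vin=L71: ✓ → 235814
vin=L25: ✓ → 232863
vin=L73: ✓ → 39350
vin=L75: ✓ → 19987
vin=L57: ✓ → 91845
vin=L96: ✗
vin=L61: ✓ → 145573
vin=L23: ✓ → 21661
vin=L98: ✗
doors_avg = (44832 + 179300 + 179081 + 189846 + 235814 + 232863 + 39350 + 19987 + 91845 + 145573 + 21661) / 11 = 125468.3636363636
—
[tesla_sum: make = 'Tesla']
vin=L62: ✓ → 44832
vin=L82: ✗
vin=L67: ✗
vin=L24: ✗
vin=L68: ✗
vin=L71: ✗
vin=L25: ✗
vin=L73: ✗
vin=L75: ✓ → 19987
vin=L57: ✗
vin=L96: ✗
vin=L61: ✗
vin=L23: ✗
vin=L98: ✗
tesla_sum = 44832 + 19987 = 64819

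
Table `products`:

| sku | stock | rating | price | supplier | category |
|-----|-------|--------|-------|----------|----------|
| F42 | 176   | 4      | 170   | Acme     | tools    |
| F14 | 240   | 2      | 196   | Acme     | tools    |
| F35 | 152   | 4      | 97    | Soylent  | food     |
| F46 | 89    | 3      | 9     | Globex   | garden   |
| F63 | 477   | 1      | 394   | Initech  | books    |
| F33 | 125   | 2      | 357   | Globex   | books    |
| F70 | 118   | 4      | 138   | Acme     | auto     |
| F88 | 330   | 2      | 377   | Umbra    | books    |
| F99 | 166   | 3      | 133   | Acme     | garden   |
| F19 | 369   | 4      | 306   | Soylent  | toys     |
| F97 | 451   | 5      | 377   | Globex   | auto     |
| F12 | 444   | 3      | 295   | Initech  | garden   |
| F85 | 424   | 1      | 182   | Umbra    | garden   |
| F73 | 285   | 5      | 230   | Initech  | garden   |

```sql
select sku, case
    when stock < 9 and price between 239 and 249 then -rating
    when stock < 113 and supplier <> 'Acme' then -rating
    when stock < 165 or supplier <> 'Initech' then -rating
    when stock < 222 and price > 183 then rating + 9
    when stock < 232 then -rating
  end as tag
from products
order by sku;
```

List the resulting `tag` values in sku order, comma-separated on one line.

NULL, -2, -4, -2, -4, -4, -3, NULL, -4, NULL, -1, -2, -5, -3

sku=F12: (no match → NULL) → NULL
sku=F14: stock < 165 or supplier <> 'Initech' → -2
sku=F19: stock < 165 or supplier <> 'Initech' → -4
sku=F33: stock < 165 or supplier <> 'Initech' → -2
sku=F35: stock < 165 or supplier <> 'Initech' → -4
sku=F42: stock < 165 or supplier <> 'Initech' → -4
sku=F46: stock < 113 and supplier <> 'Acme' → -3
sku=F63: (no match → NULL) → NULL
sku=F70: stock < 165 or supplier <> 'Initech' → -4
sku=F73: (no match → NULL) → NULL
sku=F85: stock < 165 or supplier <> 'Initech' → -1
sku=F88: stock < 165 or supplier <> 'Initech' → -2
sku=F97: stock < 165 or supplier <> 'Initech' → -5
sku=F99: stock < 165 or supplier <> 'Initech' → -3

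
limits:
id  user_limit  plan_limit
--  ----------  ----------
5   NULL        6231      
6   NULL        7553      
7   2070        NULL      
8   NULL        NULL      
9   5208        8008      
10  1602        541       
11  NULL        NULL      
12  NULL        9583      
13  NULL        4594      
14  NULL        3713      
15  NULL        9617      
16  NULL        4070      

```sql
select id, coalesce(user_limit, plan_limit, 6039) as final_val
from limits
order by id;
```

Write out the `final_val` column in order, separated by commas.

6231, 7553, 2070, 6039, 5208, 1602, 6039, 9583, 4594, 3713, 9617, 4070

id=5: user_limit=NULL, plan_limit=6231 → 6231
id=6: user_limit=NULL, plan_limit=7553 → 7553
id=7: user_limit=2070 → 2070
id=8: user_limit=NULL, plan_limit=NULL, → literal 6039 → 6039
id=9: user_limit=5208 → 5208
id=10: user_limit=1602 → 1602
id=11: user_limit=NULL, plan_limit=NULL, → literal 6039 → 6039
id=12: user_limit=NULL, plan_limit=9583 → 9583
id=13: user_limit=NULL, plan_limit=4594 → 4594
id=14: user_limit=NULL, plan_limit=3713 → 3713
id=15: user_limit=NULL, plan_limit=9617 → 9617
id=16: user_limit=NULL, plan_limit=4070 → 4070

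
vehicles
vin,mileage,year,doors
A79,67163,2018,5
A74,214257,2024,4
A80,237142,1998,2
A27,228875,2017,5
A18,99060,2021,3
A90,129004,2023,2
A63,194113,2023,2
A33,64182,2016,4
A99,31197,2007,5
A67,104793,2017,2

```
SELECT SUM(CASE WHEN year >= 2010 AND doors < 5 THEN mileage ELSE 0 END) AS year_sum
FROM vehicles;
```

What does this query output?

805409

vin=A79: ✗
vin=A74: ✓ → 214257
vin=A80: ✗
vin=A27: ✗
vin=A18: ✓ → 99060
vin=A90: ✓ → 129004
vin=A63: ✓ → 194113
vin=A33: ✓ → 64182
vin=A99: ✗
vin=A67: ✓ → 104793
year_sum = 214257 + 99060 + 129004 + 194113 + 64182 + 104793 = 805409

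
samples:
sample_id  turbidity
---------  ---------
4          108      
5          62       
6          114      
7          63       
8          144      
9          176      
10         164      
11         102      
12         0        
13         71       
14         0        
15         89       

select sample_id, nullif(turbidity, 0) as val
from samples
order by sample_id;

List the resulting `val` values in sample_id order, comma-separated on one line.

sample_id=4: turbidity=108 vs 0: differ → 108
sample_id=5: turbidity=62 vs 0: differ → 62
sample_id=6: turbidity=114 vs 0: differ → 114
sample_id=7: turbidity=63 vs 0: differ → 63
sample_id=8: turbidity=144 vs 0: differ → 144
sample_id=9: turbidity=176 vs 0: differ → 176
sample_id=10: turbidity=164 vs 0: differ → 164
sample_id=11: turbidity=102 vs 0: differ → 102
sample_id=12: turbidity=0 vs 0: equal → NULL
sample_id=13: turbidity=71 vs 0: differ → 71
sample_id=14: turbidity=0 vs 0: equal → NULL
sample_id=15: turbidity=89 vs 0: differ → 89

108, 62, 114, 63, 144, 176, 164, 102, NULL, 71, NULL, 89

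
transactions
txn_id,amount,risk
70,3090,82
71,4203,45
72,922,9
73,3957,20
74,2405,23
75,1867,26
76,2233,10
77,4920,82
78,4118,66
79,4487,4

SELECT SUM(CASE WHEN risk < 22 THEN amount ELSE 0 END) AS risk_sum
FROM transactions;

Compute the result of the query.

txn_id=70: ✗
txn_id=71: ✗
txn_id=72: ✓ → 922
txn_id=73: ✓ → 3957
txn_id=74: ✗
txn_id=75: ✗
txn_id=76: ✓ → 2233
txn_id=77: ✗
txn_id=78: ✗
txn_id=79: ✓ → 4487
risk_sum = 922 + 3957 + 2233 + 4487 = 11599

11599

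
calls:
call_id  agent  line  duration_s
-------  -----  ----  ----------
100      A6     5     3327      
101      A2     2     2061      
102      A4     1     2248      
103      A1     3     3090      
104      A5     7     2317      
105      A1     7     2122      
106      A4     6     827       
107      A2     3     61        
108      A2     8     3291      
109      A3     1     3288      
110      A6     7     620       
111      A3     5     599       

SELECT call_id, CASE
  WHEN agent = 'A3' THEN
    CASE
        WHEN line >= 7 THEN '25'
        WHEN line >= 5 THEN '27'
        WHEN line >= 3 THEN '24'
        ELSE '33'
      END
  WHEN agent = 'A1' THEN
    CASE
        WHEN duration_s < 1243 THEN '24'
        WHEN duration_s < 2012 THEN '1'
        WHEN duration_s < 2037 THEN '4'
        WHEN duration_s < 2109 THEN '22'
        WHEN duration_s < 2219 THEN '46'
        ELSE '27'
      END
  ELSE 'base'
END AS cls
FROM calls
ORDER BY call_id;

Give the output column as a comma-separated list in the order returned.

call_id=100: agent='A6' → outer ELSE → base
call_id=101: agent='A2' → outer ELSE → base
call_id=102: agent='A4' → outer ELSE → base
call_id=103: agent='A1' → inner[ELSE] → 27
call_id=104: agent='A5' → outer ELSE → base
call_id=105: agent='A1' → inner[duration_s < 2219] → 46
call_id=106: agent='A4' → outer ELSE → base
call_id=107: agent='A2' → outer ELSE → base
call_id=108: agent='A2' → outer ELSE → base
call_id=109: agent='A3' → inner[ELSE] → 33
call_id=110: agent='A6' → outer ELSE → base
call_id=111: agent='A3' → inner[line >= 5] → 27

base, base, base, 27, base, 46, base, base, base, 33, base, 27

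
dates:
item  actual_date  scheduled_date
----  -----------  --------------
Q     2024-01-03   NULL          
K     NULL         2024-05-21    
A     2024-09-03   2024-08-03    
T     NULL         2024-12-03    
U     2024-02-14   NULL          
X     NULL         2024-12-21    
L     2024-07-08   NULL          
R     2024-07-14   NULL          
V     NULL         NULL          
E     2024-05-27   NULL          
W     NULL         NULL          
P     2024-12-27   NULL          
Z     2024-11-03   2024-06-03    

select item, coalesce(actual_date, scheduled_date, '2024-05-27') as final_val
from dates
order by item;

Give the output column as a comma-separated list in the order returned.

2024-09-03, 2024-05-27, 2024-05-21, 2024-07-08, 2024-12-27, 2024-01-03, 2024-07-14, 2024-12-03, 2024-02-14, 2024-05-27, 2024-05-27, 2024-12-21, 2024-11-03

item=A: actual_date=2024-09-03 → 2024-09-03
item=E: actual_date=2024-05-27 → 2024-05-27
item=K: actual_date=NULL, scheduled_date=2024-05-21 → 2024-05-21
item=L: actual_date=2024-07-08 → 2024-07-08
item=P: actual_date=2024-12-27 → 2024-12-27
item=Q: actual_date=2024-01-03 → 2024-01-03
item=R: actual_date=2024-07-14 → 2024-07-14
item=T: actual_date=NULL, scheduled_date=2024-12-03 → 2024-12-03
item=U: actual_date=2024-02-14 → 2024-02-14
item=V: actual_date=NULL, scheduled_date=NULL, → literal 2024-05-27 → 2024-05-27
item=W: actual_date=NULL, scheduled_date=NULL, → literal 2024-05-27 → 2024-05-27
item=X: actual_date=NULL, scheduled_date=2024-12-21 → 2024-12-21
item=Z: actual_date=2024-11-03 → 2024-11-03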